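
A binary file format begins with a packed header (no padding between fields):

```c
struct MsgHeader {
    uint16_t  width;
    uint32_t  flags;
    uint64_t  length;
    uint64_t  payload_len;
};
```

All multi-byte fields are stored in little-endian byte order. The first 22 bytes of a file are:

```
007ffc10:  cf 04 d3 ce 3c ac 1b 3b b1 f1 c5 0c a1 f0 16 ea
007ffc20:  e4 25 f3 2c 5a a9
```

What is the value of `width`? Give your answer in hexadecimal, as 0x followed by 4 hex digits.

0x04CF

`width` is the first field, at byte offset 0, occupying 2 bytes.
Bytes at offsets 0..1: CF 04.
In little-endian order the low byte comes first in memory.
Reassemble most-significant byte first: 04 CF → 0x04CF.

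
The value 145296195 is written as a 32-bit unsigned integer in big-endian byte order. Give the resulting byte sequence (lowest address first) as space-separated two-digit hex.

145296195 in hexadecimal, padded to 32 bits, is 0x08A90B43.
Split into bytes (most-significant first): 08 A9 0B 43.
Big-endian stores the most-significant byte at the lowest address.
So the memory order matches the most-significant-first order: 08 A9 0B 43.

08 A9 0B 43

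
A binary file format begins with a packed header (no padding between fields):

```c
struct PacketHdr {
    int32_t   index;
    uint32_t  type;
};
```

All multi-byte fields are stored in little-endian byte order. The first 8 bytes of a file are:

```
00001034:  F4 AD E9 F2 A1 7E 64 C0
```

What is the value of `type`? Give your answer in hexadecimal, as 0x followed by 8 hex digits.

`type` follows `index` (4 bytes), so it starts at byte offset 4 and occupies 4 bytes.
Bytes at offsets 4..7: A1 7E 64 C0.
In little-endian order the low byte comes first in memory.
Reassemble most-significant byte first: C0 64 7E A1 → 0xC0647EA1.

0xC0647EA1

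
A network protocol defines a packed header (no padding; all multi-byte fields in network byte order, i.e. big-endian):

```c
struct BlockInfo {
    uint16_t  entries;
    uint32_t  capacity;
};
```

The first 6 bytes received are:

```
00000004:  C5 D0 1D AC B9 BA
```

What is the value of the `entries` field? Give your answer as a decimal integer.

50640

`entries` is the first field, at byte offset 0, occupying 2 bytes.
Bytes at offsets 0..1: C5 D0.
Big-endian: lowest address holds the most-significant byte.
The bytes are already most-significant first: 0xC5D0.
0xC5D0 = 50640.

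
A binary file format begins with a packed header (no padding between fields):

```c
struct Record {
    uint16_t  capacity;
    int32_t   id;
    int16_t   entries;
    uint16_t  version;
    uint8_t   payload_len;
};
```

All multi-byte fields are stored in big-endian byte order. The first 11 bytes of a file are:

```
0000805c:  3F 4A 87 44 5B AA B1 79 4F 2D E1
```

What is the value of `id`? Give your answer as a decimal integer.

-2025563222

`id` follows `capacity` (2 bytes), so it starts at byte offset 2 and occupies 4 bytes.
Bytes at offsets 2..5: 87 44 5B AA.
Big-endian: lowest address holds the most-significant byte.
The bytes are already most-significant first: 0x87445BAA.
Top bit is set, so as a signed 32-bit value this is 0x87445BAA − 2^32 = -2025563222.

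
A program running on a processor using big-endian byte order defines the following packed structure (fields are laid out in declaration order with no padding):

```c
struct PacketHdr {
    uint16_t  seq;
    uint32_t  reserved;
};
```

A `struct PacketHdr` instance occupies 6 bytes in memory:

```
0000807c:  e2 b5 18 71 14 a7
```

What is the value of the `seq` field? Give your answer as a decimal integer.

`seq` is the first field, at byte offset 0, occupying 2 bytes.
Bytes at offsets 0..1: E2 B5.
In big-endian order the high byte comes first in memory.
The bytes are already most-significant first: 0xE2B5.
0xE2B5 = 58037.

58037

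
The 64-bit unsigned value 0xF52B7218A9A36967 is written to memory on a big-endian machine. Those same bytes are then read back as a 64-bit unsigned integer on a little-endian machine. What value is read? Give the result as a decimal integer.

Stored big-endian, the bytes at ascending addresses are F5 2B 72 18 A9 A3 69 67.
Read back as little-endian, the first byte is least significant, giving 0x6769A3A918722BF5.
0x6769A3A918722BF5 = 7451667005116132341.

7451667005116132341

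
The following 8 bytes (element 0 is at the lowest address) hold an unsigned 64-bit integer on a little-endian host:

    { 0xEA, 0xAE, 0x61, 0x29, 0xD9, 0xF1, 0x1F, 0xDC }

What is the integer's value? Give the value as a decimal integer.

15861662327626641130

Little-endian stores the least-significant byte at the lowest address.
Reassemble most-significant byte first: DC 1F F1 D9 29 61 AE EA → 0xDC1FF1D92961AEEA.
0xDC1FF1D92961AEEA = 15861662327626641130.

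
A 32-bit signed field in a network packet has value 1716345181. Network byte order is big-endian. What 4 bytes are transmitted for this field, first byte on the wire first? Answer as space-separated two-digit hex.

66 4D 59 5D

1716345181 in hexadecimal, padded to 32 bits, is 0x664D595D.
Split into bytes (most-significant first): 66 4D 59 5D.
Big-endian: lowest address holds the most-significant byte.
So the memory order matches the most-significant-first order: 66 4D 59 5D.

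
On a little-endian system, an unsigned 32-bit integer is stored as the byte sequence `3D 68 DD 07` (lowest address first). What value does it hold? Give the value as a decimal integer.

131950653

Little-endian stores the least-significant byte at the lowest address.
Reassemble most-significant byte first: 07 DD 68 3D → 0x07DD683D.
0x07DD683D = 131950653.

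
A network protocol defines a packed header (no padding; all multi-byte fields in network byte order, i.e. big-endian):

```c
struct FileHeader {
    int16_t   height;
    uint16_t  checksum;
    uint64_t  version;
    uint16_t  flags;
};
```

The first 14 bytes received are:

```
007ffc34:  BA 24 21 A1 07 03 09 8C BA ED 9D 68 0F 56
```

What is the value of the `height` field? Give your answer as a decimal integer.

`height` is the first field, at byte offset 0, occupying 2 bytes.
Bytes at offsets 0..1: BA 24.
Big-endian: lowest address holds the most-significant byte.
The bytes are already most-significant first: 0xBA24.
Top bit is set, so as a signed 16-bit value this is 0xBA24 − 2^16 = -17884.

-17884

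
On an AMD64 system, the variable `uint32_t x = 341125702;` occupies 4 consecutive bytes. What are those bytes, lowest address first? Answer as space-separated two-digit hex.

341125702 in hexadecimal, padded to 32 bits, is 0x14552A46.
Split into bytes (most-significant first): 14 55 2A 46.
Little-endian: lowest address holds the least-significant byte.
So at ascending addresses the bytes are 46 2A 55 14.

46 2A 55 14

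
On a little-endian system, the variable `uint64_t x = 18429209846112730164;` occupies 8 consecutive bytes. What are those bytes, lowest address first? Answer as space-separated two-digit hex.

18429209846112730164 in hexadecimal, padded to 64 bits, is 0xFFC1B4B680AE3C34.
Split into bytes (most-significant first): FF C1 B4 B6 80 AE 3C 34.
In little-endian order the low byte comes first in memory.
So at ascending addresses the bytes are 34 3C AE 80 B6 B4 C1 FF.

34 3C AE 80 B6 B4 C1 FF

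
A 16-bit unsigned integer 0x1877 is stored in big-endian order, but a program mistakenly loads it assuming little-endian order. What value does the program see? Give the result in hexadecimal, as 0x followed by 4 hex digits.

0x7718

Stored big-endian, the bytes at ascending addresses are 18 77.
Read back as little-endian, the first byte is least significant, giving 0x7718.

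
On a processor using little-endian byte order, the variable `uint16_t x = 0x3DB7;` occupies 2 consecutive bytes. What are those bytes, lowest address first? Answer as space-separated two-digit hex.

B7 3D

Split into bytes (most-significant first): 3D B7.
Little-endian stores the least-significant byte at the lowest address.
So at ascending addresses the bytes are B7 3D.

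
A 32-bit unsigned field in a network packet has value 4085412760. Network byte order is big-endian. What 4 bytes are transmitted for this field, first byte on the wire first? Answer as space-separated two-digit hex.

4085412760 in hexadecimal, padded to 32 bits, is 0xF3827398.
Split into bytes (most-significant first): F3 82 73 98.
In big-endian order the high byte comes first in memory.
So the memory order matches the most-significant-first order: F3 82 73 98.

F3 82 73 98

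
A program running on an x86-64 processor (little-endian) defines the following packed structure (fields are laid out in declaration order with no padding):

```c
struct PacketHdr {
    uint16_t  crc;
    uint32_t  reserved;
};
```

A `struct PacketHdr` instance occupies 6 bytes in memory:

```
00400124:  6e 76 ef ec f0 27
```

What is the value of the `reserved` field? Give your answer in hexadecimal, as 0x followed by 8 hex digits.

`reserved` follows `crc` (2 bytes), so it starts at byte offset 2 and occupies 4 bytes.
Bytes at offsets 2..5: EF EC F0 27.
Little-endian: lowest address holds the least-significant byte.
Reassemble most-significant byte first: 27 F0 EC EF → 0x27F0ECEF.

0x27F0ECEF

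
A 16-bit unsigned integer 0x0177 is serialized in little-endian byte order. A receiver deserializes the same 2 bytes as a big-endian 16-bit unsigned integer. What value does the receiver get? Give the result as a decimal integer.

Stored little-endian, the bytes at ascending addresses are 77 01.
Read back as big-endian, the last byte is least significant, giving 0x7701.
0x7701 = 30465.

30465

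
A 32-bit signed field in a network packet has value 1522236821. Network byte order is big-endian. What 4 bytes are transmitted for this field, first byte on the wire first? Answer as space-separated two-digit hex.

5A BB 7D 95

1522236821 in hexadecimal, padded to 32 bits, is 0x5ABB7D95.
Split into bytes (most-significant first): 5A BB 7D 95.
Big-endian stores the most-significant byte at the lowest address.
So the memory order matches the most-significant-first order: 5A BB 7D 95.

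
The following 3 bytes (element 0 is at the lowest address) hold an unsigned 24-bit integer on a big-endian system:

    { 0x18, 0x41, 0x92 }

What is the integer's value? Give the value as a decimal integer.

1589650

Big-endian stores the most-significant byte at the lowest address.
The bytes are already most-significant first: 0x184192.
0x184192 = 1589650.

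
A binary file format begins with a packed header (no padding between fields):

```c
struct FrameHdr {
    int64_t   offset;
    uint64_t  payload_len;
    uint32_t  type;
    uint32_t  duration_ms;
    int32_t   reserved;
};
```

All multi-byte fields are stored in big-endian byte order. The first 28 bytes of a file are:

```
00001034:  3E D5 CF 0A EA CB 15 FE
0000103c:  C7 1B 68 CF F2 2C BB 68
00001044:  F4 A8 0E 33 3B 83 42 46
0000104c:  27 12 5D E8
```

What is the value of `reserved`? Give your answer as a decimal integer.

`reserved` follows `offset` (8 B), `payload_len` (8 B), `type` (4 B), `duration_ms` (4 B), so it starts at offset 8 + 8 + 4 + 4 = 24 and occupies 4 bytes.
Bytes at offsets 24..27: 27 12 5D E8.
Big-endian stores the most-significant byte at the lowest address.
The bytes are already most-significant first: 0x27125DE8.
0x27125DE8 = 655515112.

655515112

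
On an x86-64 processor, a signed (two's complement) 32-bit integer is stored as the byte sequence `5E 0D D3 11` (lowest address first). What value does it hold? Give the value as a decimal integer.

299044190

Little-endian: lowest address holds the least-significant byte.
Reassemble most-significant byte first: 11 D3 0D 5E → 0x11D30D5E.
0x11D30D5E = 299044190.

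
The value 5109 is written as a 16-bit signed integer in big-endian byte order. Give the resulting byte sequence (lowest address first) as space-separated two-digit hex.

13 F5

5109 in hexadecimal, padded to 16 bits, is 0x13F5.
Split into bytes (most-significant first): 13 F5.
In big-endian order the high byte comes first in memory.
So the memory order matches the most-significant-first order: 13 F5.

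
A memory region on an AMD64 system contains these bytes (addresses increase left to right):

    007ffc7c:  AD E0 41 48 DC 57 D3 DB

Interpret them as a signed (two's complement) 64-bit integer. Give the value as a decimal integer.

-2606643155700686675

Little-endian: lowest address holds the least-significant byte.
Reassemble most-significant byte first: DB D3 57 DC 48 41 E0 AD → 0xDBD357DC4841E0AD.
Top bit is set, so as a signed 64-bit value this is 0xDBD357DC4841E0AD − 2^64 = -2606643155700686675.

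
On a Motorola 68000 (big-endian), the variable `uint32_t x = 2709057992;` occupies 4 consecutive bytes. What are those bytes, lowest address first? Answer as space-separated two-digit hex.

A1 78 F1 C8

2709057992 in hexadecimal, padded to 32 bits, is 0xA178F1C8.
Split into bytes (most-significant first): A1 78 F1 C8.
In big-endian order the high byte comes first in memory.
So the memory order matches the most-significant-first order: A1 78 F1 C8.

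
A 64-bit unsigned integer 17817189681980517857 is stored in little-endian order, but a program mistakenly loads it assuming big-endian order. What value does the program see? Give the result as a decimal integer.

16225683042954331127

17817189681980517857 in 64-bit hexadecimal is 0xF7435F9DC2342DE1.
Stored little-endian, the bytes at ascending addresses are E1 2D 34 C2 9D 5F 43 F7.
Read back as big-endian, the last byte is least significant, giving 0xE12D34C29D5F43F7.
0xE12D34C29D5F43F7 = 16225683042954331127.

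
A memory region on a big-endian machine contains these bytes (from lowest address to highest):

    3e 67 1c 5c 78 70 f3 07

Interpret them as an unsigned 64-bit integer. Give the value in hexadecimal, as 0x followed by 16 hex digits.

0x3E671C5C7870F307

Big-endian stores the most-significant byte at the lowest address.
The bytes are already most-significant first: 0x3E671C5C7870F307.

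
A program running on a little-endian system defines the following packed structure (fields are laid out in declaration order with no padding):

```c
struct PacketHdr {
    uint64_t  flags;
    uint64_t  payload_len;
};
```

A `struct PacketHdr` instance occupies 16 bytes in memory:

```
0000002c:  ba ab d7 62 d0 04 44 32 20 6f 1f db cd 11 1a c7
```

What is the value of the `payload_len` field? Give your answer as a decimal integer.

`payload_len` follows `flags` (8 bytes), so it starts at byte offset 8 and occupies 8 bytes.
Bytes at offsets 8..15: 20 6F 1F DB CD 11 1A C7.
Little-endian: lowest address holds the least-significant byte.
Reassemble most-significant byte first: C7 1A 11 CD DB 1F 6F 20 → 0xC71A11CDDB1F6F20.
0xC71A11CDDB1F6F20 = 14346799138784374560.

14346799138784374560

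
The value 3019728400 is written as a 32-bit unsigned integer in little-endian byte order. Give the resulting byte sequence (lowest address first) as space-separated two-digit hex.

3019728400 in hexadecimal, padded to 32 bits, is 0xB3FD6610.
Split into bytes (most-significant first): B3 FD 66 10.
In little-endian order the low byte comes first in memory.
So at ascending addresses the bytes are 10 66 FD B3.

10 66 FD B3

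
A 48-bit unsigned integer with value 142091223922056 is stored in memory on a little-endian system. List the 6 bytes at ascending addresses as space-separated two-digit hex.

142091223922056 in hexadecimal, padded to 48 bits, is 0x813B30ED7588.
Split into bytes (most-significant first): 81 3B 30 ED 75 88.
Little-endian stores the least-significant byte at the lowest address.
So at ascending addresses the bytes are 88 75 ED 30 3B 81.

88 75 ED 30 3B 81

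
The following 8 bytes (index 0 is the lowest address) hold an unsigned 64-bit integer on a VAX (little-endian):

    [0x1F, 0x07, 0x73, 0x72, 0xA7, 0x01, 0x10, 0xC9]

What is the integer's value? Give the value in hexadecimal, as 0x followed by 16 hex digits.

Little-endian: lowest address holds the least-significant byte.
Reassemble most-significant byte first: C9 10 01 A7 72 73 07 1F → 0xC91001A77273071F.

0xC91001A77273071F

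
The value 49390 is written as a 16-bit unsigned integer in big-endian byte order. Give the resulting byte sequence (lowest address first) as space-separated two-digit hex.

C0 EE

49390 in hexadecimal, padded to 16 bits, is 0xC0EE.
Split into bytes (most-significant first): C0 EE.
Big-endian: lowest address holds the most-significant byte.
So the memory order matches the most-significant-first order: C0 EE.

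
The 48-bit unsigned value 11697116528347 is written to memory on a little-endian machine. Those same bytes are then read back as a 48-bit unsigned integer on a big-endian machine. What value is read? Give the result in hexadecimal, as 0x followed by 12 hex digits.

0xDBBE7972A30A

11697116528347 in 48-bit hexadecimal is 0x0AA37279BEDB.
Stored little-endian, the bytes at ascending addresses are DB BE 79 72 A3 0A.
Read back as big-endian, the last byte is least significant, giving 0xDBBE7972A30A.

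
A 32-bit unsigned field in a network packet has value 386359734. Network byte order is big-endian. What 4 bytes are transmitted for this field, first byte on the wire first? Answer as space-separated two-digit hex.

17 07 61 B6

386359734 in hexadecimal, padded to 32 bits, is 0x170761B6.
Split into bytes (most-significant first): 17 07 61 B6.
Big-endian: lowest address holds the most-significant byte.
So the memory order matches the most-significant-first order: 17 07 61 B6.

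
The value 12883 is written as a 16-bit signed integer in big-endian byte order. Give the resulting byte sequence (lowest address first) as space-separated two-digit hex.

12883 in hexadecimal, padded to 16 bits, is 0x3253.
Split into bytes (most-significant first): 32 53.
Big-endian stores the most-significant byte at the lowest address.
So the memory order matches the most-significant-first order: 32 53.

32 53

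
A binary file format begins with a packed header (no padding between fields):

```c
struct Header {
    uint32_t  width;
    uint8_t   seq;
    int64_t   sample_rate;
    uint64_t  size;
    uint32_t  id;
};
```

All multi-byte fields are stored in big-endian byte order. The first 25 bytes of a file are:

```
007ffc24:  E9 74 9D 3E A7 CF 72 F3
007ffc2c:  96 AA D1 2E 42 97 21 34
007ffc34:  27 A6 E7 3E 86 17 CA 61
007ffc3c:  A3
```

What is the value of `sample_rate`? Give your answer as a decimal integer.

`sample_rate` follows `width` (4 B), `seq` (1 B), so it starts at offset 4 + 1 = 5 and occupies 8 bytes.
Bytes at offsets 5..12: CF 72 F3 96 AA D1 2E 42.
In big-endian order the high byte comes first in memory.
The bytes are already most-significant first: 0xCF72F396AAD12E42.
Top bit is set, so as a signed 64-bit value this is 0xCF72F396AAD12E42 − 2^64 = -3498466132076974526.

-3498466132076974526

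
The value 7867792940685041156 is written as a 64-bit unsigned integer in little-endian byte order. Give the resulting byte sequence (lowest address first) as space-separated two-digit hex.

04 9E DB 83 FE 03 30 6D

7867792940685041156 in hexadecimal, padded to 64 bits, is 0x6D3003FE83DB9E04.
Split into bytes (most-significant first): 6D 30 03 FE 83 DB 9E 04.
In little-endian order the low byte comes first in memory.
So at ascending addresses the bytes are 04 9E DB 83 FE 03 30 6D.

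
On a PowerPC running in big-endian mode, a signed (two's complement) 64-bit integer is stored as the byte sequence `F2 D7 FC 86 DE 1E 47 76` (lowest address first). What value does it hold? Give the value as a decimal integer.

-948011540355856522

Big-endian: lowest address holds the most-significant byte.
The bytes are already most-significant first: 0xF2D7FC86DE1E4776.
Top bit is set, so as a signed 64-bit value this is 0xF2D7FC86DE1E4776 − 2^64 = -948011540355856522.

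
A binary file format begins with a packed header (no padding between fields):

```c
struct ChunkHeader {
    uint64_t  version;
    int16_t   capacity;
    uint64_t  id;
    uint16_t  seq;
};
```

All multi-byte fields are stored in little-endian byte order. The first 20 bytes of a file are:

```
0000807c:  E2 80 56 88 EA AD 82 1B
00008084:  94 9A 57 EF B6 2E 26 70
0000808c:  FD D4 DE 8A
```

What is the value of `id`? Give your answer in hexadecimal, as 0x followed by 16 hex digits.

0xD4FD70262EB6EF57

`id` follows `version` (8 B), `capacity` (2 B), so it starts at offset 8 + 2 = 10 and occupies 8 bytes.
Bytes at offsets 10..17: 57 EF B6 2E 26 70 FD D4.
Little-endian stores the least-significant byte at the lowest address.
Reassemble most-significant byte first: D4 FD 70 26 2E B6 EF 57 → 0xD4FD70262EB6EF57.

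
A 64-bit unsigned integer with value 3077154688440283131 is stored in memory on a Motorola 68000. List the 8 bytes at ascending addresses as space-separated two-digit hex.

2A B4 3F E2 BB 69 2F FB

3077154688440283131 in hexadecimal, padded to 64 bits, is 0x2AB43FE2BB692FFB.
Split into bytes (most-significant first): 2A B4 3F E2 BB 69 2F FB.
Big-endian stores the most-significant byte at the lowest address.
So the memory order matches the most-significant-first order: 2A B4 3F E2 BB 69 2F FB.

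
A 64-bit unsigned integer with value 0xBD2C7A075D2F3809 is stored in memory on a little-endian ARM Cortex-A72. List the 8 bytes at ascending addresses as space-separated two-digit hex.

09 38 2F 5D 07 7A 2C BD

Split into bytes (most-significant first): BD 2C 7A 07 5D 2F 38 09.
Little-endian: lowest address holds the least-significant byte.
So at ascending addresses the bytes are 09 38 2F 5D 07 7A 2C BD.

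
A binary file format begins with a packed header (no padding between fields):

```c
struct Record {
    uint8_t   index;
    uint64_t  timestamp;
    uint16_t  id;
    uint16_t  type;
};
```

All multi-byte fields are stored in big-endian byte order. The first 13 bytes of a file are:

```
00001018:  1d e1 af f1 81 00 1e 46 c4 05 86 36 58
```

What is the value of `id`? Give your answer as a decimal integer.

1414

`id` follows `index` (1 B), `timestamp` (8 B), so it starts at offset 1 + 8 = 9 and occupies 2 bytes.
Bytes at offsets 9..10: 05 86.
In big-endian order the high byte comes first in memory.
The bytes are already most-significant first: 0x0586.
0x0586 = 1414.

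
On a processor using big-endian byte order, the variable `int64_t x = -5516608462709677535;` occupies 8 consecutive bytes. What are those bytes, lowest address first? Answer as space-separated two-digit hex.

Two's complement of -5516608462709677535 in 64 bits: 5516608462709677535 = 0x4C8EEE2B28B95DDF; invert → 0xB37111D4D746A220; add 1 → 0xB37111D4D746A221.
Split into bytes (most-significant first): B3 71 11 D4 D7 46 A2 21.
Big-endian: lowest address holds the most-significant byte.
So the memory order matches the most-significant-first order: B3 71 11 D4 D7 46 A2 21.

B3 71 11 D4 D7 46 A2 21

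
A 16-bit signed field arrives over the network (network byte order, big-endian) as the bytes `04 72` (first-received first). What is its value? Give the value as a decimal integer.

1138

Big-endian: lowest address holds the most-significant byte.
The bytes are already most-significant first: 0x0472.
0x0472 = 1138.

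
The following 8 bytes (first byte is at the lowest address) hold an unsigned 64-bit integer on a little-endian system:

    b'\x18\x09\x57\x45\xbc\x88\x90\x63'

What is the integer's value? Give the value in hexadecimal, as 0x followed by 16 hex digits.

Little-endian stores the least-significant byte at the lowest address.
Reassemble most-significant byte first: 63 90 88 BC 45 57 09 18 → 0x639088BC45570918.

0x639088BC45570918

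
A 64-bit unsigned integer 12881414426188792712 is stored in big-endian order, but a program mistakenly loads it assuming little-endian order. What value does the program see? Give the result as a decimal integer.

12881414426188792712 in 64-bit hexadecimal is 0xB2C3FA2C05934388.
Stored big-endian, the bytes at ascending addresses are B2 C3 FA 2C 05 93 43 88.
Read back as little-endian, the first byte is least significant, giving 0x884393052CFAC3B2.
0x884393052CFAC3B2 = 9818853263036564402.

9818853263036564402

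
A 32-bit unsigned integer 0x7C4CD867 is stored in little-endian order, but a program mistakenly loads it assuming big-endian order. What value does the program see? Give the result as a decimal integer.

1742228604

Stored little-endian, the bytes at ascending addresses are 67 D8 4C 7C.
Read back as big-endian, the last byte is least significant, giving 0x67D84C7C.
0x67D84C7C = 1742228604.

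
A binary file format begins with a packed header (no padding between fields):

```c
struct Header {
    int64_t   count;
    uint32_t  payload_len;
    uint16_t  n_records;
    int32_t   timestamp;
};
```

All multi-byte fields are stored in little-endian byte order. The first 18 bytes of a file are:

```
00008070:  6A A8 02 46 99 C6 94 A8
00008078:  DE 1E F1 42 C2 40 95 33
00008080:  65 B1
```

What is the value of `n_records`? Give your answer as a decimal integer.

16578

`n_records` follows `count` (8 B), `payload_len` (4 B), so it starts at offset 8 + 4 = 12 and occupies 2 bytes.
Bytes at offsets 12..13: C2 40.
Little-endian: lowest address holds the least-significant byte.
Reassemble most-significant byte first: 40 C2 → 0x40C2.
0x40C2 = 16578.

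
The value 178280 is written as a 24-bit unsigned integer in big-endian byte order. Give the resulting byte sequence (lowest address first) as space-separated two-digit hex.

02 B8 68

178280 in hexadecimal, padded to 24 bits, is 0x02B868.
Split into bytes (most-significant first): 02 B8 68.
Big-endian stores the most-significant byte at the lowest address.
So the memory order matches the most-significant-first order: 02 B8 68.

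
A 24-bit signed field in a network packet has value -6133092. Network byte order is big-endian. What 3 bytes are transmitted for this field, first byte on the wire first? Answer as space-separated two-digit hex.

A2 6A 9C

Two's complement of -6133092 in 24 bits: 6133092 = 0x5D9564; invert → 0xA26A9B; add 1 → 0xA26A9C.
Split into bytes (most-significant first): A2 6A 9C.
In big-endian order the high byte comes first in memory.
So the memory order matches the most-significant-first order: A2 6A 9C.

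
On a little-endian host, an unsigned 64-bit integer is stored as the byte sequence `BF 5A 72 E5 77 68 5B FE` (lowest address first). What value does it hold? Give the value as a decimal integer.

18328357972674239167

Little-endian: lowest address holds the least-significant byte.
Reassemble most-significant byte first: FE 5B 68 77 E5 72 5A BF → 0xFE5B6877E5725ABF.
0xFE5B6877E5725ABF = 18328357972674239167.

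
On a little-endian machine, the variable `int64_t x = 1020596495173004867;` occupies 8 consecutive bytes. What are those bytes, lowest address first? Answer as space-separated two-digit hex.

1020596495173004867 in hexadecimal, padded to 64 bits, is 0x0E29E31AE1CBAE43.
Split into bytes (most-significant first): 0E 29 E3 1A E1 CB AE 43.
Little-endian: lowest address holds the least-significant byte.
So at ascending addresses the bytes are 43 AE CB E1 1A E3 29 0E.

43 AE CB E1 1A E3 29 0E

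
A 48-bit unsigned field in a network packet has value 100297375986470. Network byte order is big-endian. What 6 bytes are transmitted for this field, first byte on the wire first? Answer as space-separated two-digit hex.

100297375986470 in hexadecimal, padded to 48 bits, is 0x5B384D77B326.
Split into bytes (most-significant first): 5B 38 4D 77 B3 26.
In big-endian order the high byte comes first in memory.
So the memory order matches the most-significant-first order: 5B 38 4D 77 B3 26.

5B 38 4D 77 B3 26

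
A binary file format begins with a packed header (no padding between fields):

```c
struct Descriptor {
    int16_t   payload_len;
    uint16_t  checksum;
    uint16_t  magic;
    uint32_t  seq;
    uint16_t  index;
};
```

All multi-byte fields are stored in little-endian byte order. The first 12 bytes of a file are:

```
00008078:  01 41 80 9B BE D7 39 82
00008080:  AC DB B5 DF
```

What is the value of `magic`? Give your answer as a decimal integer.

55230

`magic` follows `payload_len` (2 B), `checksum` (2 B), so it starts at offset 2 + 2 = 4 and occupies 2 bytes.
Bytes at offsets 4..5: BE D7.
Little-endian: lowest address holds the least-significant byte.
Reassemble most-significant byte first: D7 BE → 0xD7BE.
0xD7BE = 55230.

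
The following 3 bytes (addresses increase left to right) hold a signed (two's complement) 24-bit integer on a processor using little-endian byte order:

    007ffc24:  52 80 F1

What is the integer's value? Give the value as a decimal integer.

Little-endian stores the least-significant byte at the lowest address.
Reassemble most-significant byte first: F1 80 52 → 0xF18052.
Top bit is set, so as a signed 24-bit value this is 0xF18052 − 2^24 = -950190.

-950190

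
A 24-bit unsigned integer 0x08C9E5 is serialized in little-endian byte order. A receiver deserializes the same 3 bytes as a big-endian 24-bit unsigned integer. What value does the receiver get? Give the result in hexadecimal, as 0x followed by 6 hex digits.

0xE5C908

Stored little-endian, the bytes at ascending addresses are E5 C9 08.
Read back as big-endian, the last byte is least significant, giving 0xE5C908.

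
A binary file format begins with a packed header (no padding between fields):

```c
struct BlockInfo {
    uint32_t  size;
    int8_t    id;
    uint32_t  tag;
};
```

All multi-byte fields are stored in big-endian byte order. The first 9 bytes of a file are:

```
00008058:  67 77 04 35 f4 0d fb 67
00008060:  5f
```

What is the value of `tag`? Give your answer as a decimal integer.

`tag` follows `size` (4 B), `id` (1 B), so it starts at offset 4 + 1 = 5 and occupies 4 bytes.
Bytes at offsets 5..8: 0D FB 67 5F.
Big-endian: lowest address holds the most-significant byte.
The bytes are already most-significant first: 0x0DFB675F.
0x0DFB675F = 234579807.

234579807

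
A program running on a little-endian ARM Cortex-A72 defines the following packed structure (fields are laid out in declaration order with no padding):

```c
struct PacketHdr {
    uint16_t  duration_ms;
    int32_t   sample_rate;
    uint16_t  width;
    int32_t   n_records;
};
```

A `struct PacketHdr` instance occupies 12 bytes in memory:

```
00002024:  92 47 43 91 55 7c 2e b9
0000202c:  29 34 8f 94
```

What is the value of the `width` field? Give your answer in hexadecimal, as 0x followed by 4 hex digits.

0xB92E

`width` follows `duration_ms` (2 B), `sample_rate` (4 B), so it starts at offset 2 + 4 = 6 and occupies 2 bytes.
Bytes at offsets 6..7: 2E B9.
Little-endian: lowest address holds the least-significant byte.
Reassemble most-significant byte first: B9 2E → 0xB92E.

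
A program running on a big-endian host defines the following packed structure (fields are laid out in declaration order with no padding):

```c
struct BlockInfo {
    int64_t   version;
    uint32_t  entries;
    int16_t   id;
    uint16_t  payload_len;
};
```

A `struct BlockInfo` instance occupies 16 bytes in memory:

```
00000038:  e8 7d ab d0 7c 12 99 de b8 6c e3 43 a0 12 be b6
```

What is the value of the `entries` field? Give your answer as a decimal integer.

`entries` follows `version` (8 bytes), so it starts at byte offset 8 and occupies 4 bytes.
Bytes at offsets 8..11: B8 6C E3 43.
In big-endian order the high byte comes first in memory.
The bytes are already most-significant first: 0xB86CE343.
0xB86CE343 = 3094143811.

3094143811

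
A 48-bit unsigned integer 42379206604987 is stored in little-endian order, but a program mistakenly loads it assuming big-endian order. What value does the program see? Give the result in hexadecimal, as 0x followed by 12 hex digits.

0xBB388E2D8B26

42379206604987 in 48-bit hexadecimal is 0x268B2D8E38BB.
Stored little-endian, the bytes at ascending addresses are BB 38 8E 2D 8B 26.
Read back as big-endian, the last byte is least significant, giving 0xBB388E2D8B26.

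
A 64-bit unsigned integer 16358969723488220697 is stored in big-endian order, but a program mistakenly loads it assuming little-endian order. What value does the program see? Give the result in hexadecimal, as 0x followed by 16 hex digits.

0x19B6E23B4ABC06E3

16358969723488220697 in 64-bit hexadecimal is 0xE306BC4A3BE2B619.
Stored big-endian, the bytes at ascending addresses are E3 06 BC 4A 3B E2 B6 19.
Read back as little-endian, the first byte is least significant, giving 0x19B6E23B4ABC06E3.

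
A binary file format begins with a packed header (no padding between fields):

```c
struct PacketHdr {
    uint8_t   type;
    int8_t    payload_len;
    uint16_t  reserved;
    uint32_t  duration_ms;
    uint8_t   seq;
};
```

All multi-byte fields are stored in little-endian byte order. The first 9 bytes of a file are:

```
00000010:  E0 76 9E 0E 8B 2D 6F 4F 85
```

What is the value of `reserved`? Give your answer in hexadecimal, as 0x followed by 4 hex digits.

`reserved` follows `type` (1 B), `payload_len` (1 B), so it starts at offset 1 + 1 = 2 and occupies 2 bytes.
Bytes at offsets 2..3: 9E 0E.
Little-endian stores the least-significant byte at the lowest address.
Reassemble most-significant byte first: 0E 9E → 0x0E9E.

0x0E9E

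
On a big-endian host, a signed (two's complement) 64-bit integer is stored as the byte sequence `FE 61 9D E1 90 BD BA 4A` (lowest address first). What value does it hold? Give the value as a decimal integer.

Big-endian: lowest address holds the most-significant byte.
The bytes are already most-significant first: 0xFE619DE190BDBA4A.
Top bit is set, so as a signed 64-bit value this is 0xFE619DE190BDBA4A − 2^64 = -116638523213366710.

-116638523213366710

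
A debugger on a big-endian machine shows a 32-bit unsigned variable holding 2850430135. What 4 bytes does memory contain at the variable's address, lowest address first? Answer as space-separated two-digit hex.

2850430135 in hexadecimal, padded to 32 bits, is 0xA9E61CB7.
Split into bytes (most-significant first): A9 E6 1C B7.
Big-endian stores the most-significant byte at the lowest address.
So the memory order matches the most-significant-first order: A9 E6 1C B7.

A9 E6 1C B7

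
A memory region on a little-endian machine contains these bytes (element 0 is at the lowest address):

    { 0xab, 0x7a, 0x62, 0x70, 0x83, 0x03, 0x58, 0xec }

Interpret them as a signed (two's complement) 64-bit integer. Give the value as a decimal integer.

-1416378219746919765

Little-endian: lowest address holds the least-significant byte.
Reassemble most-significant byte first: EC 58 03 83 70 62 7A AB → 0xEC58038370627AAB.
Top bit is set, so as a signed 64-bit value this is 0xEC58038370627AAB − 2^64 = -1416378219746919765.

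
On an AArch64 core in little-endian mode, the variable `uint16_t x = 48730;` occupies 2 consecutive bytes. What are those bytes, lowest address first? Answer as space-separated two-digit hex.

5A BE

48730 in hexadecimal, padded to 16 bits, is 0xBE5A.
Split into bytes (most-significant first): BE 5A.
In little-endian order the low byte comes first in memory.
So at ascending addresses the bytes are 5A BE.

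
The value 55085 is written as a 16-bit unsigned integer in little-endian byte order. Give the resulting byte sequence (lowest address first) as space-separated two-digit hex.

55085 in hexadecimal, padded to 16 bits, is 0xD72D.
Split into bytes (most-significant first): D7 2D.
Little-endian: lowest address holds the least-significant byte.
So at ascending addresses the bytes are 2D D7.

2D D7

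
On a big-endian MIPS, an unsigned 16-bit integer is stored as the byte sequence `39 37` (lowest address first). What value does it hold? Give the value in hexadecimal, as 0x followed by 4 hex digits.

In big-endian order the high byte comes first in memory.
The bytes are already most-significant first: 0x3937.

0x3937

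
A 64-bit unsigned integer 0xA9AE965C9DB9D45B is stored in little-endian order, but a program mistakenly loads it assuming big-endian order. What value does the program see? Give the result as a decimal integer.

Stored little-endian, the bytes at ascending addresses are 5B D4 B9 9D 5C 96 AE A9.
Read back as big-endian, the last byte is least significant, giving 0x5BD4B99D5C96AEA9.
0x5BD4B99D5C96AEA9 = 6617117838028484265.

6617117838028484265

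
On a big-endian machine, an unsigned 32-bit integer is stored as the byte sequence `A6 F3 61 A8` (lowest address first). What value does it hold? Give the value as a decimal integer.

In big-endian order the high byte comes first in memory.
The bytes are already most-significant first: 0xA6F361A8.
0xA6F361A8 = 2800968104.

2800968104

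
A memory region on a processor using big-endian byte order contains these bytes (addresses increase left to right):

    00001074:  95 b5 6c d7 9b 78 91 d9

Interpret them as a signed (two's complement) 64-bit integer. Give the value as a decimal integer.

Big-endian stores the most-significant byte at the lowest address.
The bytes are already most-significant first: 0x95B56CD79B7891D9.
Top bit is set, so as a signed 64-bit value this is 0x95B56CD79B7891D9 − 2^64 = -7659095917991521831.

-7659095917991521831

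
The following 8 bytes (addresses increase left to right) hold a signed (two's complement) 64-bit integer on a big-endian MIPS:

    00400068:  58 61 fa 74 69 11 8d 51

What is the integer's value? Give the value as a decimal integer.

6368646725964500305

In big-endian order the high byte comes first in memory.
The bytes are already most-significant first: 0x5861FA7469118D51.
0x5861FA7469118D51 = 6368646725964500305.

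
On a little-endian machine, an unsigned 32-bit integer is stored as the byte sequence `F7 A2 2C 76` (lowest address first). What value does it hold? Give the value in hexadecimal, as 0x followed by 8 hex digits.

0x762CA2F7

In little-endian order the low byte comes first in memory.
Reassemble most-significant byte first: 76 2C A2 F7 → 0x762CA2F7.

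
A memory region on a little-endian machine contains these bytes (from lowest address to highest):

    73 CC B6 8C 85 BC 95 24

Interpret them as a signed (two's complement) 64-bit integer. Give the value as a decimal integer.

Little-endian stores the least-significant byte at the lowest address.
Reassemble most-significant byte first: 24 95 BC 85 8C B6 CC 73 → 0x2495BC858CB6CC73.
0x2495BC858CB6CC73 = 2636220438672755827.

2636220438672755827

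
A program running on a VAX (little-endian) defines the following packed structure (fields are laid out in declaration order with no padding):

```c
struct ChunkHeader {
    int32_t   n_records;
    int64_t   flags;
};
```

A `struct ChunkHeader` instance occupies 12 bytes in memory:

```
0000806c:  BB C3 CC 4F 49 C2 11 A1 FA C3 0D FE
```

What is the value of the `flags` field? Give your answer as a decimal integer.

`flags` follows `n_records` (4 bytes), so it starts at byte offset 4 and occupies 8 bytes.
Bytes at offsets 4..11: 49 C2 11 A1 FA C3 0D FE.
Little-endian: lowest address holds the least-significant byte.
Reassemble most-significant byte first: FE 0D C3 FA A1 11 C2 49 → 0xFE0DC3FAA111C249.
Top bit is set, so as a signed 64-bit value this is 0xFE0DC3FAA111C249 − 2^64 = -140240532167081399.

-140240532167081399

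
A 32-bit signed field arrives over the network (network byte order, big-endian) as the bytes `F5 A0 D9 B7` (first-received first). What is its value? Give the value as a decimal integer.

Big-endian stores the most-significant byte at the lowest address.
The bytes are already most-significant first: 0xF5A0D9B7.
Top bit is set, so as a signed 32-bit value this is 0xF5A0D9B7 − 2^32 = -174007881.

-174007881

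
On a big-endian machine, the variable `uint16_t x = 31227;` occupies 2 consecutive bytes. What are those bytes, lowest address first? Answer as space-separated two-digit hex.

31227 in hexadecimal, padded to 16 bits, is 0x79FB.
Split into bytes (most-significant first): 79 FB.
Big-endian: lowest address holds the most-significant byte.
So the memory order matches the most-significant-first order: 79 FB.

79 FB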